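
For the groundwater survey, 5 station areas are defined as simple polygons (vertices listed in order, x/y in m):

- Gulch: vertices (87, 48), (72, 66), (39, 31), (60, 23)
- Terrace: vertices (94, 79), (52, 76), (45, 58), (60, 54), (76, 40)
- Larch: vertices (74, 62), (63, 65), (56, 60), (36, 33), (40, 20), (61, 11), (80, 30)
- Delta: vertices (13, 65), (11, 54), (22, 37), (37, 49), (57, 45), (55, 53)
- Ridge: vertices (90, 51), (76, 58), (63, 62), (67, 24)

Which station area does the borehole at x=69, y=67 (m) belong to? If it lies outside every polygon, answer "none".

Terrace

Cast a ray rightward from (69, 67). For each polygon, the edges (by vertex number in listed order) whose endpoints lie on opposite sides of y = 67, where each meets that height, and whether that is right or left of the point:
Gulch: no edge straddles that height → 0 crossings.
Terrace: 2–3 at x≈48.5 (left), 5–1 at x≈88.5 (right) → 1 crossing.
Larch: no edge straddles that height → 0 crossings.
Delta: no edge straddles that height → 0 crossings.
Ridge: no edge straddles that height → 0 crossings.
Only Terrace has an odd count, so the point is inside Terrace.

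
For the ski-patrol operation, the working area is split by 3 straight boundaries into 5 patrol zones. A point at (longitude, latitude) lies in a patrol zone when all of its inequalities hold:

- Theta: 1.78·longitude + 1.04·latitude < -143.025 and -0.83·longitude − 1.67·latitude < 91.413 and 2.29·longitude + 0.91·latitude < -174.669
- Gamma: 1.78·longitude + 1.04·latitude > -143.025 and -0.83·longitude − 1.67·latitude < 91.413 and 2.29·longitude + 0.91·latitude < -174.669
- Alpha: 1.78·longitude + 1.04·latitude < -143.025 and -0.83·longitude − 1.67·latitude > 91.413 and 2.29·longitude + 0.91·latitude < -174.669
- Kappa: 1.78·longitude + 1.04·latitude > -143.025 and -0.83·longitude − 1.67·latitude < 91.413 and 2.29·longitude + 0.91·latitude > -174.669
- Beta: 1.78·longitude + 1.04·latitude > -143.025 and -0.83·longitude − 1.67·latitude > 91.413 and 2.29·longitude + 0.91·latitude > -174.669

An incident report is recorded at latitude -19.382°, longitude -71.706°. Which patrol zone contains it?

1.78·-71.706 + 1.04·-19.382 = -147.794, which is < -143.025
-0.83·-71.706 − 1.67·-19.382 = 91.884, which is > 91.413
2.29·-71.706 + 0.91·-19.382 = -181.844, which is < -174.669
This sign pattern matches Alpha.

Alpha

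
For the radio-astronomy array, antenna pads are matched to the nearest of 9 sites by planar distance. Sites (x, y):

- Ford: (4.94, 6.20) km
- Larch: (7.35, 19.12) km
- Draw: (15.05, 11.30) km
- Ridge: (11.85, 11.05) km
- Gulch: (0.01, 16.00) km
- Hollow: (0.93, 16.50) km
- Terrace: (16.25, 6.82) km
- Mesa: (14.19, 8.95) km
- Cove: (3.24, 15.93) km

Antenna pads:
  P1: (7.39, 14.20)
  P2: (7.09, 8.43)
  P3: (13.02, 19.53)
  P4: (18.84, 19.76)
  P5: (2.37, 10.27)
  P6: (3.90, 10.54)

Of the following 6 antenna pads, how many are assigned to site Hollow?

0

P1 → Cove
P2 → Ford
P3 → Larch
P4 → Draw
P5 → Ford
P6 → Ford
0 of the 6 go to Hollow.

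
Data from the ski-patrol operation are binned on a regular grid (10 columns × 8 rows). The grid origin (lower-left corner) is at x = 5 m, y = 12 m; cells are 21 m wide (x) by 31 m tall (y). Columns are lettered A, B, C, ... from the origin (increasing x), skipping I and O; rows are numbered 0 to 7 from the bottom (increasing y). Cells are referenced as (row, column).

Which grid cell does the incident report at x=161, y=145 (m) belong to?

(4, H)

Column index: ⌊(161 − 5) / 21⌋ = ⌊7.429⌋ = 7 → column H
Row offset from origin: ⌊(145 − 12) / 31⌋ = ⌊4.290⌋ = 4 → row 4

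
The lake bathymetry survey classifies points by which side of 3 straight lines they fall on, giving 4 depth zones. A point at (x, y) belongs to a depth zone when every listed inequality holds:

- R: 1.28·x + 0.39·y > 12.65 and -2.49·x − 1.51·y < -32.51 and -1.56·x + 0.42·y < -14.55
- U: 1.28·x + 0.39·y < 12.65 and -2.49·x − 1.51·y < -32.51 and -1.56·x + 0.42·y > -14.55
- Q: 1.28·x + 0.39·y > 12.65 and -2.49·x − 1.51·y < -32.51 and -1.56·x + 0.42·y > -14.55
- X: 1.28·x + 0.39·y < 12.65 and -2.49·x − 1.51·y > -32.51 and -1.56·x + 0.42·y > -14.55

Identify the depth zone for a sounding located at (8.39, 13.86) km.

1.28·8.39 + 0.39·13.86 = 16.145, which is > 12.65
-2.49·8.39 − 1.51·13.86 = -41.820, which is < -32.51
-1.56·8.39 + 0.42·13.86 = -7.267, which is > -14.55
This sign pattern matches Q.

Q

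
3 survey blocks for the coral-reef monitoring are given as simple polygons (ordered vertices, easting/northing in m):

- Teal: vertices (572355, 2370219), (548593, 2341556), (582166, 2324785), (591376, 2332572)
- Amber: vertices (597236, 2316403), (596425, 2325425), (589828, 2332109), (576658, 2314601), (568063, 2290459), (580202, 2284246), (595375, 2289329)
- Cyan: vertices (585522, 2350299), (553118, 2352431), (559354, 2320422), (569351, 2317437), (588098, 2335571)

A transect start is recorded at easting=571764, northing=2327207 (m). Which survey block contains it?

Cast a ray rightward from (571764, 2327207). For each polygon, the edges (by vertex number in listed order) whose endpoints lie on opposite sides of northing = 2327207, where each meets that height, and whether that is right or left of the point:
Teal: 2–3 at easting≈577317.5 (right), 3–4 at easting≈585030.6 (right) → 2 crossings.
Amber: 2–3 at easting≈594666.2 (right), 3–4 at easting≈586140.6 (right) → 2 crossings.
Cyan: 2–3 at easting≈558032.1 (left), 4–5 at easting≈579451.3 (right) → 1 crossing.
Only Cyan has an odd count, so the point is inside Cyan.

Cyan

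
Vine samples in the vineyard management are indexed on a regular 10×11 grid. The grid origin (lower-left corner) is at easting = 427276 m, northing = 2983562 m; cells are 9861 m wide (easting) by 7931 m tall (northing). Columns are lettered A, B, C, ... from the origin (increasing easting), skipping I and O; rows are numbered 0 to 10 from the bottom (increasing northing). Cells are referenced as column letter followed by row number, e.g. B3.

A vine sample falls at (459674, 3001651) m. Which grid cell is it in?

D2

Column index: ⌊(459674 − 427276) / 9861⌋ = ⌊3.285⌋ = 3 → column D
Row offset from origin: ⌊(3001651 − 2983562) / 7931⌋ = ⌊2.281⌋ = 2 → row 2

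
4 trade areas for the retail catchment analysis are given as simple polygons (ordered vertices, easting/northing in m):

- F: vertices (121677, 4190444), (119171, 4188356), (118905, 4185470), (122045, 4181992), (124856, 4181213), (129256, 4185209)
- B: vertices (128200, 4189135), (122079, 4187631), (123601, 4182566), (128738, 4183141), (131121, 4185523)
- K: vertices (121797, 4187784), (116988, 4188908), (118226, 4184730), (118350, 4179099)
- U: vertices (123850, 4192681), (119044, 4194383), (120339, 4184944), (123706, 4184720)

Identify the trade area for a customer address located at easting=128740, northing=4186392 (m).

B

Cast a ray rightward from (128740, 4186392). For each polygon, the edges (by vertex number in listed order) whose endpoints lie on opposite sides of northing = 4186392, where each meets that height, and whether that is right or left of the point:
F: 2–3 at easting≈118990.0 (left), 6–1 at easting≈127543.3 (left) → 0 crossings.
B: 2–3 at easting≈122451.3 (left), 5–1 at easting≈130418.2 (right) → 1 crossing.
K: 2–3 at easting≈117733.5 (left), 4–1 at easting≈121244.5 (left) → 0 crossings.
U: 2–3 at easting≈120140.3 (left), 4–1 at easting≈123736.2 (left) → 0 crossings.
Only B has an odd count, so the point is inside B.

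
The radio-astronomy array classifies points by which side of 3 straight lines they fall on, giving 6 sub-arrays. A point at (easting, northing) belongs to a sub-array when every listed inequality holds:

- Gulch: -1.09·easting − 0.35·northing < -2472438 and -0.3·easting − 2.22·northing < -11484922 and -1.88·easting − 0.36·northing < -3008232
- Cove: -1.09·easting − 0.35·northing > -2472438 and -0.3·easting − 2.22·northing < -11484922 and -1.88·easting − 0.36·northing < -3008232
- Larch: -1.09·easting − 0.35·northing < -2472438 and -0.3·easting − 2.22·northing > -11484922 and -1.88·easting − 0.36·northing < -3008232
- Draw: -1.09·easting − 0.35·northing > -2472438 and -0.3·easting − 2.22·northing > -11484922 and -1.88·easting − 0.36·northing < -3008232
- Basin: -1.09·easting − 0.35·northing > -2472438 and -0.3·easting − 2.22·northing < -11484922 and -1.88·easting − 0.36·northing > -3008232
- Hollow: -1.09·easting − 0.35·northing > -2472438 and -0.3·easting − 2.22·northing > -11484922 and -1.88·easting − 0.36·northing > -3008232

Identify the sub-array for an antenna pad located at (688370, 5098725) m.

Gulch

-1.09·688370 − 0.35·5098725 = -2534877.050, which is < -2472438
-0.3·688370 − 2.22·5098725 = -11525680.500, which is < -11484922
-1.88·688370 − 0.36·5098725 = -3129676.600, which is < -3008232
This sign pattern matches Gulch.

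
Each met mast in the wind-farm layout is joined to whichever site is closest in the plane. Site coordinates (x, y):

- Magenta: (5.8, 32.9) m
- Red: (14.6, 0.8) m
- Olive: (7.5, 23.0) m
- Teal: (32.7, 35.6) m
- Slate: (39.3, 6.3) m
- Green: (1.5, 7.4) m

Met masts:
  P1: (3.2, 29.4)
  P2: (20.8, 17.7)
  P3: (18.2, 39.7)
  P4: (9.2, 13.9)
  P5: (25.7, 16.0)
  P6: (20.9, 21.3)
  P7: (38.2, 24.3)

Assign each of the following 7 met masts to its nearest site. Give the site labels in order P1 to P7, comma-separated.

P1 → Magenta (d²=19.01)
P2 → Olive (d²=204.98)
P3 → Magenta (d²=200.00)
P4 → Olive (d²=85.70)
P5 → Slate (d²=279.05)
P6 → Olive (d²=182.45)
P7 → Teal (d²=157.94)

Magenta, Olive, Magenta, Olive, Slate, Olive, Teal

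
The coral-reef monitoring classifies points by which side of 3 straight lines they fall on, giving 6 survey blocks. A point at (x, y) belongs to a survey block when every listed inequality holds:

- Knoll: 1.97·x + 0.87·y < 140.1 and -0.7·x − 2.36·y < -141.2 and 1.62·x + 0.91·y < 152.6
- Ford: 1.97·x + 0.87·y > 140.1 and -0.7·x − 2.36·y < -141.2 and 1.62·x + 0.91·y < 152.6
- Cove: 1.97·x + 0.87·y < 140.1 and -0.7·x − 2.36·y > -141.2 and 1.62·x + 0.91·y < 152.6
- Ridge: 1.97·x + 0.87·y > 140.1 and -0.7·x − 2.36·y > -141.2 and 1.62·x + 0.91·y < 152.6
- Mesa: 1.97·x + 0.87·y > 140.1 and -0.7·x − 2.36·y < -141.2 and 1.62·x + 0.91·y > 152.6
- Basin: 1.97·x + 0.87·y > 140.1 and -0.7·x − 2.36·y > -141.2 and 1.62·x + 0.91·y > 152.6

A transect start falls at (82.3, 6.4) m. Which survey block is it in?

Ridge

1.97·82.3 + 0.87·6.4 = 167.699, which is > 140.1
-0.7·82.3 − 2.36·6.4 = -72.714, which is > -141.2
1.62·82.3 + 0.91·6.4 = 139.150, which is < 152.6
This sign pattern matches Ridge.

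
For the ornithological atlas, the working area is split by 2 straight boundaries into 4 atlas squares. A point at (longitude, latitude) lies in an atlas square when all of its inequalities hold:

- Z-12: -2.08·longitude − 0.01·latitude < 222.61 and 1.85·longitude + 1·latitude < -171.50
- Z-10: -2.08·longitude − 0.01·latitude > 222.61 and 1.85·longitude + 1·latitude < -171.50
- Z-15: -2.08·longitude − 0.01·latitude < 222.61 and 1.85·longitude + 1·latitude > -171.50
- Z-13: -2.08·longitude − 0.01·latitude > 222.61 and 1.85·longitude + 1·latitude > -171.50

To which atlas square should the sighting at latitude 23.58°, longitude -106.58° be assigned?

Z-12

-2.08·-106.58 − 0.01·23.58 = 221.451, which is < 222.61
1.85·-106.58 + 1·23.58 = -173.593, which is < -171.50
This sign pattern matches Z-12.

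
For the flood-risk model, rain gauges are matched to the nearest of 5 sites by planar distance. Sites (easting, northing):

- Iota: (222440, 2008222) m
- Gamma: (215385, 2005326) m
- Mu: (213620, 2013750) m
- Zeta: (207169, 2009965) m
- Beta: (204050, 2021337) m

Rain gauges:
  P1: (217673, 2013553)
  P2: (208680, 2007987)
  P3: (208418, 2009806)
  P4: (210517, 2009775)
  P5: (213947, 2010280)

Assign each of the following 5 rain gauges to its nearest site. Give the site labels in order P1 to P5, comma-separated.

P1 → Mu (d²=16465618.00)
P2 → Zeta (d²=6195605.00)
P3 → Zeta (d²=1585282.00)
P4 → Zeta (d²=11245204.00)
P5 → Mu (d²=12147829.00)

Mu, Zeta, Zeta, Zeta, Mu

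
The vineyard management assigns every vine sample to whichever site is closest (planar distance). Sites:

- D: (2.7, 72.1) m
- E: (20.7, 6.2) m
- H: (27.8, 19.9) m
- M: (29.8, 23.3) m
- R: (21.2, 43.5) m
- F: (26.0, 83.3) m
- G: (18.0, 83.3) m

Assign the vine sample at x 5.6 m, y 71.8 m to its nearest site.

D

Squared distances to each site:
D: 8.500; E: 4531.370; H: 3186.450; M: 2937.890; R: 1044.250; F: 548.410; G: 286.010.
Minimum at D.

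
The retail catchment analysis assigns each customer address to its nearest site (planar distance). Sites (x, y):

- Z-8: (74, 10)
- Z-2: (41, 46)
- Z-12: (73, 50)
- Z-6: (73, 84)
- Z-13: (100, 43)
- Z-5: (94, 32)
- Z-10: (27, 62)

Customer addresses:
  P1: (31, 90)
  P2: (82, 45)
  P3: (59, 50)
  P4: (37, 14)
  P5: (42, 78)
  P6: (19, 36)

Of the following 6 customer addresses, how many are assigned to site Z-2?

2

P1 → Z-10
P2 → Z-12
P3 → Z-12
P4 → Z-2
P5 → Z-10
P6 → Z-2
2 of the 6 go to Z-2.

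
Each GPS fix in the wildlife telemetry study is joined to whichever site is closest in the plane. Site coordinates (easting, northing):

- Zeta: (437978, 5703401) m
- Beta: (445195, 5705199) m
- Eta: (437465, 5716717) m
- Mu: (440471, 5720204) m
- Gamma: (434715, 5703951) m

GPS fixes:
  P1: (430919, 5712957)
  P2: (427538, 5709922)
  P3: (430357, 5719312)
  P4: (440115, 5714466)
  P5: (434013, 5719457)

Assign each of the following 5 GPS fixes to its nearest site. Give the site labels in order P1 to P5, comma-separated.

Eta, Gamma, Eta, Eta, Eta

P1 → Eta (d²=56987716.00)
P2 → Gamma (d²=87162170.00)
P3 → Eta (d²=57257689.00)
P4 → Eta (d²=12089501.00)
P5 → Eta (d²=19423904.00)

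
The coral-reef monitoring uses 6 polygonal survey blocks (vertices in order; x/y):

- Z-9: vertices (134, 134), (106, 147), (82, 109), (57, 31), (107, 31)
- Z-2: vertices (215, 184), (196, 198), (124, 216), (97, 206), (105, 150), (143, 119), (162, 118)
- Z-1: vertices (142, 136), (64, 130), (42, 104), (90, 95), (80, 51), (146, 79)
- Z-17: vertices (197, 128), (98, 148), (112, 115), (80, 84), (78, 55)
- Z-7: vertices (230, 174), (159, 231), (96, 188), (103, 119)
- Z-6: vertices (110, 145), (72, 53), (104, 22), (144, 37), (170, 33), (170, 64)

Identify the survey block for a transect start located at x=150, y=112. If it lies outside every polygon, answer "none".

Z-17

Cast a ray rightward from (150, 112). For each polygon, the edges (by vertex number in listed order) whose endpoints lie on opposite sides of y = 112, where each meets that height, and whether that is right or left of the point:
Z-9: 2–3 at x≈83.9 (left), 5–1 at x≈128.2 (left) → 0 crossings.
Z-2: no edge straddles that height → 0 crossings.
Z-1: 2–3 at x≈48.8 (left), 6–1 at x≈143.7 (left) → 0 crossings.
Z-17: 3–4 at x≈108.9 (left), 5–1 at x≈170.9 (right) → 1 crossing.
Z-7: no edge straddles that height → 0 crossings.
Z-6: 1–2 at x≈96.4 (left), 6–1 at x≈134.4 (left) → 0 crossings.
Only Z-17 has an odd count, so the point is inside Z-17.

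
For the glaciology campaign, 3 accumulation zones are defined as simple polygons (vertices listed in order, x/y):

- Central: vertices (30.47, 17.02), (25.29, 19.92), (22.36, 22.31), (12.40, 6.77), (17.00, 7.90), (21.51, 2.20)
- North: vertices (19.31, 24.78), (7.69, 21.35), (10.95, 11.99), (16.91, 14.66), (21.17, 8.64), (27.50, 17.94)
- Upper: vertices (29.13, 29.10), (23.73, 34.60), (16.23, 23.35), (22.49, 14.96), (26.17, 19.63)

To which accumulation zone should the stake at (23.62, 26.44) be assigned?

Upper

Cast a ray rightward from (23.62, 26.44). For each polygon, the edges (by vertex number in listed order) whose endpoints lie on opposite sides of y = 26.44, where each meets that height, and whether that is right or left of the point:
Central: no edge straddles that height → 0 crossings.
North: no edge straddles that height → 0 crossings.
Upper: 2–3 at x≈18.290 (left), 5–1 at x≈28.299 (right) → 1 crossing.
Only Upper has an odd count, so the point is inside Upper.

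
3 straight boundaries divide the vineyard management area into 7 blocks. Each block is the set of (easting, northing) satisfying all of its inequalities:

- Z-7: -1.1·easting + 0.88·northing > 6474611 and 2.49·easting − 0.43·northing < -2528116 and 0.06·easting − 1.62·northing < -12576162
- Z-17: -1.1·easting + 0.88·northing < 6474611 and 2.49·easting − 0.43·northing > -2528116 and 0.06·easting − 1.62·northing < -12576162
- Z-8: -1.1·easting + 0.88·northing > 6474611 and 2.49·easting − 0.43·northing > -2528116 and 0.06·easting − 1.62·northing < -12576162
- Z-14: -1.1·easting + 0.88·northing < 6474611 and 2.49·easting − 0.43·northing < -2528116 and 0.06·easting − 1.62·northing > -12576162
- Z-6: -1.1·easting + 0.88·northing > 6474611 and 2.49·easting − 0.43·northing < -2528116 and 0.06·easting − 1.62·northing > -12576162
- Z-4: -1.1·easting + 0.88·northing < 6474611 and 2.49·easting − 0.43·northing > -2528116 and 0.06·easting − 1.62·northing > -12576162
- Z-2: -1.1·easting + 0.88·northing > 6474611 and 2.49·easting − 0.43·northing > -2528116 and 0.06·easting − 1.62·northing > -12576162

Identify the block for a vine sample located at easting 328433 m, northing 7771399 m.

Z-2

-1.1·328433 + 0.88·7771399 = 6477554.820, which is > 6474611
2.49·328433 − 0.43·7771399 = -2523903.400, which is > -2528116
0.06·328433 − 1.62·7771399 = -12569960.400, which is > -12576162
This sign pattern matches Z-2.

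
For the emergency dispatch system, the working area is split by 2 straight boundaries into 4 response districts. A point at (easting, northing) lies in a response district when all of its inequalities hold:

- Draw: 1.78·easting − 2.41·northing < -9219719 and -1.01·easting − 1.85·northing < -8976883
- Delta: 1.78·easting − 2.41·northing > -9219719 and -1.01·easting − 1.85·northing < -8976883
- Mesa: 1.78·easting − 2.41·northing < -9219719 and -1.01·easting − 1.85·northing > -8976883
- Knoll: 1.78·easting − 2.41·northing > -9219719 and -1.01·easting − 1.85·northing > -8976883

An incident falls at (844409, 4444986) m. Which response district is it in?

Delta

1.78·844409 − 2.41·4444986 = -9209368.240, which is > -9219719
-1.01·844409 − 1.85·4444986 = -9076077.190, which is < -8976883
This sign pattern matches Delta.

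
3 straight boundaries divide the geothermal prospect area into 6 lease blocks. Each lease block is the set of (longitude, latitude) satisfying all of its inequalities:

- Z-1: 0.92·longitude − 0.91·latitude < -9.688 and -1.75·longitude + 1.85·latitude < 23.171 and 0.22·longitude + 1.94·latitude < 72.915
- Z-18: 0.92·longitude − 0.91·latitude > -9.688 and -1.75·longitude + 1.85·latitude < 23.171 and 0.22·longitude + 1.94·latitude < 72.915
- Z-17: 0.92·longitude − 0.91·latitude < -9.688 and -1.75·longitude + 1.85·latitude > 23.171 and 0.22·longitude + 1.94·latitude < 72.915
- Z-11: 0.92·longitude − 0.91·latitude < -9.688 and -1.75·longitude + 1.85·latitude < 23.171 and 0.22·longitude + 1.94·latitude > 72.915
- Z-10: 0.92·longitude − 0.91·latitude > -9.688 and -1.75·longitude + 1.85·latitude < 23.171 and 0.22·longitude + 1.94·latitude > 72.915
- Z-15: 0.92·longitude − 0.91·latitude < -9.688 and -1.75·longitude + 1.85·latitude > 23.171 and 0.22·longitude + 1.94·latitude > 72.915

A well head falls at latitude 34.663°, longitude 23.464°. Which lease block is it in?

0.92·23.464 − 0.91·34.663 = -9.956, which is < -9.688
-1.75·23.464 + 1.85·34.663 = 23.065, which is < 23.171
0.22·23.464 + 1.94·34.663 = 72.408, which is < 72.915
This sign pattern matches Z-1.

Z-1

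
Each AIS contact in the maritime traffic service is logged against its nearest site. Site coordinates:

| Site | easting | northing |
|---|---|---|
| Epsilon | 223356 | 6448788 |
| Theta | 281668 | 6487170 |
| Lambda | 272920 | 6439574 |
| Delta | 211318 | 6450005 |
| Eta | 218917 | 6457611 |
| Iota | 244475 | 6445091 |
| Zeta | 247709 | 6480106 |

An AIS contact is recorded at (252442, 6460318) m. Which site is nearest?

Squared distances to each site:
Epsilon: 978936296.000; Theta: 1575188980.000; Lambda: 849662020.000; Delta: 1797541345.000; Eta: 1131253474.000; Iota: 295334618.000; Zeta: 413966233.000.
Minimum at Iota.

Iota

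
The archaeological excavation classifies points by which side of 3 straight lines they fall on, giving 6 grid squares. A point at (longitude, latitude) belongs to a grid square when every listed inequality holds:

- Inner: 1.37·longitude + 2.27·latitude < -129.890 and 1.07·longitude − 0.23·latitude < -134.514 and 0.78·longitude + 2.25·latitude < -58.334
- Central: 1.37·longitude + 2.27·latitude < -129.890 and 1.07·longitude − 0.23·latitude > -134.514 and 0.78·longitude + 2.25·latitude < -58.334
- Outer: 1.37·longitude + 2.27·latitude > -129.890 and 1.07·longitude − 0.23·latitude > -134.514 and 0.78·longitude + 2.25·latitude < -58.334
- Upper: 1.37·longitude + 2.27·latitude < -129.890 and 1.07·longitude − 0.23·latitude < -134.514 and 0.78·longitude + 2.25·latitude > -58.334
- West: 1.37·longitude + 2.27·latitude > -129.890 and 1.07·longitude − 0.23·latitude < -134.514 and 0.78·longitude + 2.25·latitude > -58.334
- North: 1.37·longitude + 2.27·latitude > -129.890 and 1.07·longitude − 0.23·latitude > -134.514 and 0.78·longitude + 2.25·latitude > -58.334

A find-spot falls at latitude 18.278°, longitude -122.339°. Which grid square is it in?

West

1.37·-122.339 + 2.27·18.278 = -126.113, which is > -129.890
1.07·-122.339 − 0.23·18.278 = -135.107, which is < -134.514
0.78·-122.339 + 2.25·18.278 = -54.299, which is > -58.334
This sign pattern matches West.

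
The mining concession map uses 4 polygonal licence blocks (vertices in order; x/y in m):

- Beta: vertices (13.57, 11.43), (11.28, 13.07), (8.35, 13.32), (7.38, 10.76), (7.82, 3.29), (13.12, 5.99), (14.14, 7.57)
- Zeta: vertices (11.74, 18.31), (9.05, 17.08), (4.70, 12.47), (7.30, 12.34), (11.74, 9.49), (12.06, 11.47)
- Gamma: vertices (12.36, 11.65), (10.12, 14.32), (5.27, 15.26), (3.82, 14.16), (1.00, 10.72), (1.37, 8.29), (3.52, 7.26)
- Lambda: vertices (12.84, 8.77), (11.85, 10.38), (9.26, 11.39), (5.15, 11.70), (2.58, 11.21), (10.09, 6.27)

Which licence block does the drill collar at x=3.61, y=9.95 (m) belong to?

Cast a ray rightward from (3.61, 9.95). For each polygon, the edges (by vertex number in listed order) whose endpoints lie on opposite sides of y = 9.95, where each meets that height, and whether that is right or left of the point:
Beta: 4–5 at x≈7.428 (right), 7–1 at x≈13.789 (right) → 2 crossings.
Zeta: 4–5 at x≈11.023 (right), 5–6 at x≈11.814 (right) → 2 crossings.
Gamma: 5–6 at x≈1.117 (left), 7–1 at x≈8.937 (right) → 1 crossing.
Lambda: 1–2 at x≈12.114 (right), 5–6 at x≈4.496 (right) → 2 crossings.
Only Gamma has an odd count, so the point is inside Gamma.

Gamma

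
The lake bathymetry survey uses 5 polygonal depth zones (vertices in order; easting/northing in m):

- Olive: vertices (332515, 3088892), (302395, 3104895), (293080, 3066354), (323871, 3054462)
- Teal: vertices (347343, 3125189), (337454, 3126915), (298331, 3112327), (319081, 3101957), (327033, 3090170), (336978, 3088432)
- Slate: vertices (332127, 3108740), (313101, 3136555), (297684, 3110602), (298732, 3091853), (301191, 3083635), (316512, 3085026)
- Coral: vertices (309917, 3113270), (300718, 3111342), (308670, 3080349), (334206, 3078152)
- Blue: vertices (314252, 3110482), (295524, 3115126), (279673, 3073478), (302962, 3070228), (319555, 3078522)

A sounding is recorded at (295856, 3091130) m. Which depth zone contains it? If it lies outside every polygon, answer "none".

Cast a ray rightward from (295856, 3091130). For each polygon, the edges (by vertex number in listed order) whose endpoints lie on opposite sides of northing = 3091130, where each meets that height, and whether that is right or left of the point:
Olive: 1–2 at easting≈328302.8 (right), 2–3 at easting≈299068.1 (right) → 2 crossings.
Teal: 4–5 at easting≈326385.3 (right), 6–1 at easting≈337738.8 (right) → 2 crossings.
Slate: 4–5 at easting≈298948.3 (right), 6–1 at easting≈320531.3 (right) → 2 crossings.
Coral: 2–3 at easting≈305903.9 (right), 4–1 at easting≈325229.9 (right) → 2 crossings.
Blue: 2–3 at easting≈286391.3 (left), 5–1 at easting≈317463.0 (right) → 1 crossing.
Only Blue has an odd count, so the point is inside Blue.

Blue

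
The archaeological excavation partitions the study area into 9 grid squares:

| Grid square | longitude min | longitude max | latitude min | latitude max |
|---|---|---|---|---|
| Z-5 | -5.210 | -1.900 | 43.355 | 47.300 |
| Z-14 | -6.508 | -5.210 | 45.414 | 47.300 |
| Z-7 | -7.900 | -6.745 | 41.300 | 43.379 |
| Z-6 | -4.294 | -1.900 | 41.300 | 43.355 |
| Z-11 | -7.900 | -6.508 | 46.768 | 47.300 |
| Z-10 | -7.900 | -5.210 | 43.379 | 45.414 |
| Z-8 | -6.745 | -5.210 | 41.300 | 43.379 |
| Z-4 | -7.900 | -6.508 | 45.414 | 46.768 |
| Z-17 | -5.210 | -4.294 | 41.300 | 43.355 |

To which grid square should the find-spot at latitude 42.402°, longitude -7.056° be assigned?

The point has longitude = -7.056 and latitude = 42.402.
Only Z-7 satisfies -7.900 ≤ longitude ≤ -6.745 and 41.300 ≤ latitude ≤ 43.379.

Z-7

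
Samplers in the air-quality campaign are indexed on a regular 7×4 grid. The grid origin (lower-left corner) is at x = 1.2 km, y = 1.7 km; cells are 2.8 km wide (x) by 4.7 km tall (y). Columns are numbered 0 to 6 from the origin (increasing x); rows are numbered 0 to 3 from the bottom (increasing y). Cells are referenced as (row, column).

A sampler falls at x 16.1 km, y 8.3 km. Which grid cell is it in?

Column index: ⌊(16.1 − 1.2) / 2.8⌋ = ⌊5.321⌋ = 5
Row offset from origin: ⌊(8.3 − 1.7) / 4.7⌋ = ⌊1.404⌋ = 1 → row 1

(1, 5)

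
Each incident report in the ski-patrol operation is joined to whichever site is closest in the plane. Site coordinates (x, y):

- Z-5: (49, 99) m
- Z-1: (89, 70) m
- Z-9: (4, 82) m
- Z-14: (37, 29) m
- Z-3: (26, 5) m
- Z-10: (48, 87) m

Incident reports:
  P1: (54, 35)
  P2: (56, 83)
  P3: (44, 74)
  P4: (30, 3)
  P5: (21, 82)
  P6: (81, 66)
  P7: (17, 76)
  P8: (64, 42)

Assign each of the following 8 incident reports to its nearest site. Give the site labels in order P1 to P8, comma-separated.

P1 → Z-14 (d²=325.00)
P2 → Z-10 (d²=80.00)
P3 → Z-10 (d²=185.00)
P4 → Z-3 (d²=20.00)
P5 → Z-9 (d²=289.00)
P6 → Z-1 (d²=80.00)
P7 → Z-9 (d²=205.00)
P8 → Z-14 (d²=898.00)

Z-14, Z-10, Z-10, Z-3, Z-9, Z-1, Z-9, Z-14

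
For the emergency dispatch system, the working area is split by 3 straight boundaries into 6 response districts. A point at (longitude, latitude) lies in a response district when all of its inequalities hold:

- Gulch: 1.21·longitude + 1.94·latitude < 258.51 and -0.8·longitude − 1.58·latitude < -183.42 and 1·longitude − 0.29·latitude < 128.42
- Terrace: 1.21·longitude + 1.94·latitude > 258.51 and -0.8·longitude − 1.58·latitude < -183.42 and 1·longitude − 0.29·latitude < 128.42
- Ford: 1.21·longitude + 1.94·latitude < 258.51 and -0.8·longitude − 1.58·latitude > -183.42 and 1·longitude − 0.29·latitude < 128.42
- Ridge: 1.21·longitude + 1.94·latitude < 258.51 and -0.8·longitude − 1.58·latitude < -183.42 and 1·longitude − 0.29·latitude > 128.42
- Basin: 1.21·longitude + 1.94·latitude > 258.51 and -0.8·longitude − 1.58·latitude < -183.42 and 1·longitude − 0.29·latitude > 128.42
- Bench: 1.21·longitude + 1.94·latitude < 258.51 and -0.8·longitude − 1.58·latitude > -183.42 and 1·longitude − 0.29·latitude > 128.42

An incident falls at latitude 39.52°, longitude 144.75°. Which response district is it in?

1.21·144.75 + 1.94·39.52 = 251.816, which is < 258.51
-0.8·144.75 − 1.58·39.52 = -178.242, which is > -183.42
1·144.75 − 0.29·39.52 = 133.289, which is > 128.42
This sign pattern matches Bench.

Bench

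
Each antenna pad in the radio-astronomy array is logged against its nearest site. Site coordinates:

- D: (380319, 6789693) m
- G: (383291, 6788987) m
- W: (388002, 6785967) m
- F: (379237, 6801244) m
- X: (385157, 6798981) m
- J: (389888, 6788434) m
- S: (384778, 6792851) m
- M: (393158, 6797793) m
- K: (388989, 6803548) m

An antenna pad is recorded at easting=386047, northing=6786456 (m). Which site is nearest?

Squared distances to each site:
D: 43288153.000; G: 14001497.000; W: 4061146.000; F: 265061044.000; X: 157667725.000; J: 18665765.000; S: 42506386.000; M: 179093890.000; K: 300791828.000.
Minimum at W.

W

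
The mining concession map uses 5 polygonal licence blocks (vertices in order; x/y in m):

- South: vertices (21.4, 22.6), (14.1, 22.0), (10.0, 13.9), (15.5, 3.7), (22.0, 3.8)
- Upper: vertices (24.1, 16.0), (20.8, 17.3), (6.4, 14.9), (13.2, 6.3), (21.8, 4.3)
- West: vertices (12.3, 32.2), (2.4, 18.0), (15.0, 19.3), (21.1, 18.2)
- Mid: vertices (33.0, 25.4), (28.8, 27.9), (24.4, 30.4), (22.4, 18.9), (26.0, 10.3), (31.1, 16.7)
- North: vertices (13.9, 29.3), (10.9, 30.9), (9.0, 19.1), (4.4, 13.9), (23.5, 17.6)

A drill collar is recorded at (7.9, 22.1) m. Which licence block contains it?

West

Cast a ray rightward from (7.9, 22.1). For each polygon, the edges (by vertex number in listed order) whose endpoints lie on opposite sides of y = 22.1, where each meets that height, and whether that is right or left of the point:
South: 1–2 at x≈15.32 (right), 5–1 at x≈21.42 (right) → 2 crossings.
Upper: no edge straddles that height → 0 crossings.
West: 1–2 at x≈5.26 (left), 4–1 at x≈18.65 (right) → 1 crossing.
Mid: 3–4 at x≈22.96 (right), 6–1 at x≈32.28 (right) → 2 crossings.
North: 2–3 at x≈9.48 (right), 5–1 at x≈19.81 (right) → 2 crossings.
Only West has an odd count, so the point is inside West.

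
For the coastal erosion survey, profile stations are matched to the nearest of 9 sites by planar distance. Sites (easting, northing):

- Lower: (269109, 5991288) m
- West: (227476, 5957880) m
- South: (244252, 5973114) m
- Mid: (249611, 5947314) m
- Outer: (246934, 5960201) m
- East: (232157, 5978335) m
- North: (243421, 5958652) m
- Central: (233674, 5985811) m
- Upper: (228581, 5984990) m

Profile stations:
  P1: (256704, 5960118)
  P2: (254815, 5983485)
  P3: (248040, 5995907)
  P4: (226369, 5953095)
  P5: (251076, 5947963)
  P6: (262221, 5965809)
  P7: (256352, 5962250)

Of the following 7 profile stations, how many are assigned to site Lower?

0

P1 → Outer
P2 → South
P3 → Central
P4 → West
P5 → Mid
P6 → Outer
P7 → Outer
0 of the 7 go to Lower.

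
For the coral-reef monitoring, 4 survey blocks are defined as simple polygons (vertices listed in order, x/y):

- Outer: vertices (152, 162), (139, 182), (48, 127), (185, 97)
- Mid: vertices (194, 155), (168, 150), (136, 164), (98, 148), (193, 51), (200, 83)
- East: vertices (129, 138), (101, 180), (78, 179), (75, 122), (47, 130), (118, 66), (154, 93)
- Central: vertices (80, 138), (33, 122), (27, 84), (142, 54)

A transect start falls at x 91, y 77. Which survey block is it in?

Cast a ray rightward from (91, 77). For each polygon, the edges (by vertex number in listed order) whose endpoints lie on opposite sides of y = 77, where each meets that height, and whether that is right or left of the point:
Outer: no edge straddles that height → 0 crossings.
Mid: 4–5 at x≈167.5 (right), 5–6 at x≈198.7 (right) → 2 crossings.
East: 5–6 at x≈105.8 (right), 6–7 at x≈132.7 (right) → 2 crossings.
Central: 3–4 at x≈53.8 (left), 4–1 at x≈125.0 (right) → 1 crossing.
Only Central has an odd count, so the point is inside Central.

Central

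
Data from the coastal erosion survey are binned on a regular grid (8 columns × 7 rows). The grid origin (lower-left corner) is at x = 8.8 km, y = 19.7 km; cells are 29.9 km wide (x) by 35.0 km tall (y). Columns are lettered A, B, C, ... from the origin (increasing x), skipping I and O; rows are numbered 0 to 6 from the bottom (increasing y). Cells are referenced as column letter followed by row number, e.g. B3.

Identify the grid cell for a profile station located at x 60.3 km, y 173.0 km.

Column index: ⌊(60.3 − 8.8) / 29.9⌋ = ⌊1.722⌋ = 1 → column B
Row offset from origin: ⌊(173.0 − 19.7) / 35.0⌋ = ⌊4.380⌋ = 4 → row 4

B4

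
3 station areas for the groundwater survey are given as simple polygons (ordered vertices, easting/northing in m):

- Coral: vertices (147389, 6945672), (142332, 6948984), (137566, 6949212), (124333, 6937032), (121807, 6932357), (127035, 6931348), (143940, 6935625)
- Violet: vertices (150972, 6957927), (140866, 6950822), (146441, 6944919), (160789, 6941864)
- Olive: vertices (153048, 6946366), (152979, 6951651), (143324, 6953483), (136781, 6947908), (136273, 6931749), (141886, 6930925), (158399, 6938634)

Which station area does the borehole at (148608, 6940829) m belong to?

Olive

Cast a ray rightward from (148608, 6940829). For each polygon, the edges (by vertex number in listed order) whose endpoints lie on opposite sides of northing = 6940829, where each meets that height, and whether that is right or left of the point:
Coral: 3–4 at easting≈128458.3 (left), 7–1 at easting≈145726.5 (left) → 0 crossings.
Violet: no edge straddles that height → 0 crossings.
Olive: 4–5 at easting≈136558.5 (left), 7–1 at easting≈156879.9 (right) → 1 crossing.
Only Olive has an odd count, so the point is inside Olive.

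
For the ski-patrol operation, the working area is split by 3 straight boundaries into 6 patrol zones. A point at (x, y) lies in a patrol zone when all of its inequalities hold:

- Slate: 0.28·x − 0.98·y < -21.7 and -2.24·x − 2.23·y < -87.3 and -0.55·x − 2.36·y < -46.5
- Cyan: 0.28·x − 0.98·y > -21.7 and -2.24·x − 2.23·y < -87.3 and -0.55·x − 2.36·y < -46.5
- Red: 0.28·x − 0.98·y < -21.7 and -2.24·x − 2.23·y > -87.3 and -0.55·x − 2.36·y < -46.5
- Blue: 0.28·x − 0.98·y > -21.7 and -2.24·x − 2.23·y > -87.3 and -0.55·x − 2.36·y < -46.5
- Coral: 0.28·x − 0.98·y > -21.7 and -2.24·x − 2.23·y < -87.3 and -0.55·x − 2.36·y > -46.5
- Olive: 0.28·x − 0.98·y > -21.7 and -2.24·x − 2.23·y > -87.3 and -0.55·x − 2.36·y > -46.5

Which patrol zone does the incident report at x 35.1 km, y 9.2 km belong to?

Coral

0.28·35.1 − 0.98·9.2 = 0.812, which is > -21.7
-2.24·35.1 − 2.23·9.2 = -99.140, which is < -87.3
-0.55·35.1 − 2.36·9.2 = -41.017, which is > -46.5
This sign pattern matches Coral.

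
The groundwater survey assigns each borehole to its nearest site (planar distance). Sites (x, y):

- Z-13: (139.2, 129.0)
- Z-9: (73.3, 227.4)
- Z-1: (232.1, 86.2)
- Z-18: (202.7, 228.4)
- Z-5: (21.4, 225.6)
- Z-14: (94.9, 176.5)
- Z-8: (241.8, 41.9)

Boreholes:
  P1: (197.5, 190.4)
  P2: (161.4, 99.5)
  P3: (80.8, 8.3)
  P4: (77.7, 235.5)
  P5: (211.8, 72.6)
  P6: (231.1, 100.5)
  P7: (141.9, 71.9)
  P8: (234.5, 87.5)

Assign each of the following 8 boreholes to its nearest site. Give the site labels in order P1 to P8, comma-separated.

Z-18, Z-13, Z-13, Z-9, Z-1, Z-1, Z-13, Z-1

P1 → Z-18 (d²=1471.04)
P2 → Z-13 (d²=1363.09)
P3 → Z-13 (d²=17979.05)
P4 → Z-9 (d²=84.97)
P5 → Z-1 (d²=597.05)
P6 → Z-1 (d²=205.49)
P7 → Z-13 (d²=3267.70)
P8 → Z-1 (d²=7.45)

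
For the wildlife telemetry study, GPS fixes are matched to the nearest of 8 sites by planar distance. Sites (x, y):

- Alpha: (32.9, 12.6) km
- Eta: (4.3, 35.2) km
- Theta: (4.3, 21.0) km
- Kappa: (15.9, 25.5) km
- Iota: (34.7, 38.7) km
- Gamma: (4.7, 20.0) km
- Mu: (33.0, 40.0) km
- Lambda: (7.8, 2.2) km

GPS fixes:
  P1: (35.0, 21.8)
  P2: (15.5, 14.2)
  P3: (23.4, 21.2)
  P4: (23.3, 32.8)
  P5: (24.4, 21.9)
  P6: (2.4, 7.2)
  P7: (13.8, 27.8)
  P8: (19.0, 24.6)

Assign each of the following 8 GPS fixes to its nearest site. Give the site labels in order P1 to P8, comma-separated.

P1 → Alpha (d²=89.05)
P2 → Kappa (d²=127.85)
P3 → Kappa (d²=74.74)
P4 → Kappa (d²=108.05)
P5 → Kappa (d²=85.21)
P6 → Lambda (d²=54.16)
P7 → Kappa (d²=9.70)
P8 → Kappa (d²=10.42)

Alpha, Kappa, Kappa, Kappa, Kappa, Lambda, Kappa, Kappa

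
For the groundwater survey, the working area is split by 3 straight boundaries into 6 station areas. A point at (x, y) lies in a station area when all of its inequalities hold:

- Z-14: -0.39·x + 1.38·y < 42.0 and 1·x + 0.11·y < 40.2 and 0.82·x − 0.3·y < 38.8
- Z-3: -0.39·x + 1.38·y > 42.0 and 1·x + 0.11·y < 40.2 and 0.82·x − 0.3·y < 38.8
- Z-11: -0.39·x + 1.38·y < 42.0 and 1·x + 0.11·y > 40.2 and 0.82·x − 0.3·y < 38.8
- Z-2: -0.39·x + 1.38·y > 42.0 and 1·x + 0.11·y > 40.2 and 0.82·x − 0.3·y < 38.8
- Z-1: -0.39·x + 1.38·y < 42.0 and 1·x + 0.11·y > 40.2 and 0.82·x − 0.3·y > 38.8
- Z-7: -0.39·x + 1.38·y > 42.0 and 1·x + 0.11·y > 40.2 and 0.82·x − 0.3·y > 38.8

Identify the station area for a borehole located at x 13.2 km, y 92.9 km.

-0.39·13.2 + 1.38·92.9 = 123.054, which is > 42.0
1·13.2 + 0.11·92.9 = 23.419, which is < 40.2
0.82·13.2 − 0.3·92.9 = -17.046, which is < 38.8
This sign pattern matches Z-3.

Z-3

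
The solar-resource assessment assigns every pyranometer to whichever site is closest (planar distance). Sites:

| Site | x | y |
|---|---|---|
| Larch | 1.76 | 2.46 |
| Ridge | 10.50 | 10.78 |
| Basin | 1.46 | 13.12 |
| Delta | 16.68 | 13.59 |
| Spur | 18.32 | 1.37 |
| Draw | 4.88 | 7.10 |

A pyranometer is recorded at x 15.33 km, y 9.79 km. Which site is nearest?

Squared distances to each site:
Larch: 237.874; Ridge: 24.309; Basin: 203.466; Delta: 16.263; Spur: 79.836; Draw: 116.439.
Minimum at Delta.

Delta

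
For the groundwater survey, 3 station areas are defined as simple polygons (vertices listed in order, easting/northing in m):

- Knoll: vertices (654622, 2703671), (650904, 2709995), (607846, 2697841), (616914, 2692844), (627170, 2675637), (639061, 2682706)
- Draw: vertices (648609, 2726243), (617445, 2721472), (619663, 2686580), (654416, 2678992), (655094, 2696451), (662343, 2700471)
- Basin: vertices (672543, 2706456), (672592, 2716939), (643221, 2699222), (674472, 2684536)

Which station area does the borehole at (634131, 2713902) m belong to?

Draw

Cast a ray rightward from (634131, 2713902). For each polygon, the edges (by vertex number in listed order) whose endpoints lie on opposite sides of northing = 2713902, where each meets that height, and whether that is right or left of the point:
Knoll: no edge straddles that height → 0 crossings.
Draw: 2–3 at easting≈617926.2 (left), 6–1 at easting≈655185.6 (right) → 1 crossing.
Basin: 1–2 at easting≈672577.8 (right), 2–3 at easting≈667557.3 (right) → 2 crossings.
Only Draw has an odd count, so the point is inside Draw.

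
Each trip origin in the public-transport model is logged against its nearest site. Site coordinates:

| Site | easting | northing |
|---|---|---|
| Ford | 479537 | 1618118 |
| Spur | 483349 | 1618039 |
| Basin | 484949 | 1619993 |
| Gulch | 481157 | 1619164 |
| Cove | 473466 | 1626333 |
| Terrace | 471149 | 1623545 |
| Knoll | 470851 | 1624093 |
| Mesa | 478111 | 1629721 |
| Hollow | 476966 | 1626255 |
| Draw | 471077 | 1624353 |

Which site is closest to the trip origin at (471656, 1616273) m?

Squared distances to each site:
Ford: 65514186.000; Spur: 139845005.000; Basin: 190542249.000; Gulch: 98626882.000; Cove: 104479700.000; Terrace: 53139033.000; Knoll: 61800425.000; Mesa: 222515729.000; Hollow: 127836424.000; Draw: 65621641.000.
Minimum at Terrace.

Terrace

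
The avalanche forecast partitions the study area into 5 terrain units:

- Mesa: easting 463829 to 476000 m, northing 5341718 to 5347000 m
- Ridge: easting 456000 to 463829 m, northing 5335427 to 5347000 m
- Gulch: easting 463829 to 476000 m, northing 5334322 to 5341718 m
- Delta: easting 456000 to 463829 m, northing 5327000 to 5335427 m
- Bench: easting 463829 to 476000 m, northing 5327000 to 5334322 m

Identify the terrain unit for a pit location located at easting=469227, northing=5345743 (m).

The point has easting = 469227 and northing = 5345743.
Only Mesa satisfies 463829 ≤ easting ≤ 476000 and 5341718 ≤ northing ≤ 5347000.

Mesa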